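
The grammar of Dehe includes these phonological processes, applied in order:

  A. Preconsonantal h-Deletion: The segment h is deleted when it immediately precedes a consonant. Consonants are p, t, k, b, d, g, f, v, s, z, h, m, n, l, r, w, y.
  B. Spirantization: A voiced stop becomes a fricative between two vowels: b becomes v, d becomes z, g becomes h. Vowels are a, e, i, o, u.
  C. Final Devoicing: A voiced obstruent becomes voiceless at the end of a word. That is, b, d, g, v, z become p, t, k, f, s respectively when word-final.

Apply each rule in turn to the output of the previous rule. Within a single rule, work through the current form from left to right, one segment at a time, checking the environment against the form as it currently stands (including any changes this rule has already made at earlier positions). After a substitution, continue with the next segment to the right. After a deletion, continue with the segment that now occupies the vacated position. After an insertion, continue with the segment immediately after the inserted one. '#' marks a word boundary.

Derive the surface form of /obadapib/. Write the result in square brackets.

[ovazapip]

A Preconsonantal h-Deletion: no change — [obadapib]
B Spirantization: [obadapib] → [ovazapib]
C Final Devoicing: [ovazapib] → [ovazapip]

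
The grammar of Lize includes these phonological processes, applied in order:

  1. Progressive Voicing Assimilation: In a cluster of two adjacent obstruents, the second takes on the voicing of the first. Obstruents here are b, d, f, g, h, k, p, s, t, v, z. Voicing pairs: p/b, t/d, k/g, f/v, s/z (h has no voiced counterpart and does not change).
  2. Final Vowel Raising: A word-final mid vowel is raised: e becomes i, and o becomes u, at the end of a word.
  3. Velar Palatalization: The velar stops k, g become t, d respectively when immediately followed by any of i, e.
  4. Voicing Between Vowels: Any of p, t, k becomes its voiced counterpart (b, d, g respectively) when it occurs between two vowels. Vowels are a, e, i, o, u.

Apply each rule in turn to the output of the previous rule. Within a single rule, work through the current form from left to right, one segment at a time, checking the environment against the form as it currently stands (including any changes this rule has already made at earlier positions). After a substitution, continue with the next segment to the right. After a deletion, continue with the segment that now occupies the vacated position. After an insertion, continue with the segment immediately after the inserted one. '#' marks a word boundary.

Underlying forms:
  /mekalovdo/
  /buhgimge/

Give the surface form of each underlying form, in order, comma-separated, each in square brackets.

[megalovdu], [buhtimdi]

/mekalovdo/:
  1 Progressive Voicing Assimilation: no change — [mekalovdo]
  2 Final Vowel Raising: [mekalovdo] → [mekalovdu]
  3 Velar Palatalization: no change — [mekalovdu]
  4 Voicing Between Vowels: [mekalovdu] → [megalovdu]
/buhgimge/:
  1 Progressive Voicing Assimilation: [buhgimge] → [buhkimge]
  2 Final Vowel Raising: [buhkimge] → [buhkimgi]
  3 Velar Palatalization: [buhkimgi] → [buhtimdi]
  4 Voicing Between Vowels: no change — [buhtimdi]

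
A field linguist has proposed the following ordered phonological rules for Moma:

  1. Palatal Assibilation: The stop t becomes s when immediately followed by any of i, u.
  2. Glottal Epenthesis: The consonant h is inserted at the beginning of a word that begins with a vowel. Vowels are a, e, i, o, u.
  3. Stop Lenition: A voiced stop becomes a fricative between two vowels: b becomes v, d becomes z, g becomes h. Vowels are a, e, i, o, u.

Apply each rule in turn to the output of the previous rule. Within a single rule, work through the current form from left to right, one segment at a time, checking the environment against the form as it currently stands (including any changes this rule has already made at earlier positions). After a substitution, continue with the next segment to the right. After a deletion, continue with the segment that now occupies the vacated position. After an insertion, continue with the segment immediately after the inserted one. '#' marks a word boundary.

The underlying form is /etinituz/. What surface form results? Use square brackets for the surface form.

1 Palatal Assibilation: [etinituz] → [esinisuz]
2 Glottal Epenthesis: [esinisuz] → [hesinisuz]
3 Stop Lenition: no change — [hesinisuz]

[hesinisuz]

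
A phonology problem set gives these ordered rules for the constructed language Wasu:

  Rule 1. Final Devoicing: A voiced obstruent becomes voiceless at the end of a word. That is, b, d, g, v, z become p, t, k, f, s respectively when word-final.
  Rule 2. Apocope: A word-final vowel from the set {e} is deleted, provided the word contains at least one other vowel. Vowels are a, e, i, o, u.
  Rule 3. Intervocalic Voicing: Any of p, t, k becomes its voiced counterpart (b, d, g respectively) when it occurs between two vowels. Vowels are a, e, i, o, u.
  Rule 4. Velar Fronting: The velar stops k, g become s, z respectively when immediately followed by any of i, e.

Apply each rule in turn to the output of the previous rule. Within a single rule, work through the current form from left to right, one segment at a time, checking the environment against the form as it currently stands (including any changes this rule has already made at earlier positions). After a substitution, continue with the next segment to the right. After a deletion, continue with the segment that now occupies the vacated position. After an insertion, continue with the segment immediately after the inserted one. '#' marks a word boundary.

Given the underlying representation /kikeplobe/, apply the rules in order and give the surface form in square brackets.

[sizeplob]

Rule 1 Final Devoicing: no change — [kikeplobe]
Rule 2 Apocope: [kikeplobe] → [kikeplob]
Rule 3 Intervocalic Voicing: [kikeplob] → [kigeplob]
Rule 4 Velar Fronting: [kigeplob] → [sizeplob]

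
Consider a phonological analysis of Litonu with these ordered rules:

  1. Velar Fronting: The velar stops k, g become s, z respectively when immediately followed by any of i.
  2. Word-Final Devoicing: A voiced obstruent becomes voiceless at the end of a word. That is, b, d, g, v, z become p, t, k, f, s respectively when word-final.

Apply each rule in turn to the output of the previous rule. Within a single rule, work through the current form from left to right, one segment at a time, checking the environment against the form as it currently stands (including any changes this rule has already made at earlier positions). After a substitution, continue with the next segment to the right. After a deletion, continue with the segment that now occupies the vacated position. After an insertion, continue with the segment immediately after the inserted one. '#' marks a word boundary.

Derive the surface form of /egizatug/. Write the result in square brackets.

[ezizatuk]

1 Velar Fronting: [egizatug] → [ezizatug]
2 Word-Final Devoicing: [ezizatug] → [ezizatuk]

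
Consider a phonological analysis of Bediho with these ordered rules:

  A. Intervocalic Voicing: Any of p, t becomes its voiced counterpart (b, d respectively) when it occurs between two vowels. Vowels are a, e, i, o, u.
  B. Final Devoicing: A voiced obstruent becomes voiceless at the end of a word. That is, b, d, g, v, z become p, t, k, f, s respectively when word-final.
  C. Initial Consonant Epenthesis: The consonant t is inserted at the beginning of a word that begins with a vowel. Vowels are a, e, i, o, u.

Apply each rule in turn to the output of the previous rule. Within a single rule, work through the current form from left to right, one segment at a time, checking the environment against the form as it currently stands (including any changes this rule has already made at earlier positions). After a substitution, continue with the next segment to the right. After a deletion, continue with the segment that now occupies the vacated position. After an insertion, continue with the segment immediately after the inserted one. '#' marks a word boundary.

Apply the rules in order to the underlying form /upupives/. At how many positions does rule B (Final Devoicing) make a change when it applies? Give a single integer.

A Intervocalic Voicing: [upupives] → [ububives]
B Final Devoicing: no change — [ububives]
C Initial Consonant Epenthesis: [ububives] → [tububives]
Rule B changed 0 position(s).

0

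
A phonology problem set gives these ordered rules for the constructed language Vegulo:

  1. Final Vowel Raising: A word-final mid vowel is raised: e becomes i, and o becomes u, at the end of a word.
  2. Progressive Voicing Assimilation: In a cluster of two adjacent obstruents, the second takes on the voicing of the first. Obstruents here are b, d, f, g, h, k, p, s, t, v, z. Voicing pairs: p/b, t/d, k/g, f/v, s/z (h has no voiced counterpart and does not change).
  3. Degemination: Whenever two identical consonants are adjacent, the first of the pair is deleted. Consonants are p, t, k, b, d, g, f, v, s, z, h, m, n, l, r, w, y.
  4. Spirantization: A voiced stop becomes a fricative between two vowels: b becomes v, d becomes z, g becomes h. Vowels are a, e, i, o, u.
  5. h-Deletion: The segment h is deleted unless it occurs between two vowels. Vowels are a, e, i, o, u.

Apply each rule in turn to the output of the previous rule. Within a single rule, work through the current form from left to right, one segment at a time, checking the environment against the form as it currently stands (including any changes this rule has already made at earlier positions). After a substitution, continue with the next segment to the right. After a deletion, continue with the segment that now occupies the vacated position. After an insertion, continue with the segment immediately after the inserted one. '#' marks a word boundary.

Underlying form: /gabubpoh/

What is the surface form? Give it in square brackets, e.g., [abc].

1 Final Vowel Raising: no change — [gabubpoh]
2 Progressive Voicing Assimilation: [gabubpoh] → [gabubboh]
3 Degemination: [gabubboh] → [gabuboh]
4 Spirantization: [gabuboh] → [gavuvoh]
5 h-Deletion: [gavuvoh] → [gavuvo]

[gavuvo]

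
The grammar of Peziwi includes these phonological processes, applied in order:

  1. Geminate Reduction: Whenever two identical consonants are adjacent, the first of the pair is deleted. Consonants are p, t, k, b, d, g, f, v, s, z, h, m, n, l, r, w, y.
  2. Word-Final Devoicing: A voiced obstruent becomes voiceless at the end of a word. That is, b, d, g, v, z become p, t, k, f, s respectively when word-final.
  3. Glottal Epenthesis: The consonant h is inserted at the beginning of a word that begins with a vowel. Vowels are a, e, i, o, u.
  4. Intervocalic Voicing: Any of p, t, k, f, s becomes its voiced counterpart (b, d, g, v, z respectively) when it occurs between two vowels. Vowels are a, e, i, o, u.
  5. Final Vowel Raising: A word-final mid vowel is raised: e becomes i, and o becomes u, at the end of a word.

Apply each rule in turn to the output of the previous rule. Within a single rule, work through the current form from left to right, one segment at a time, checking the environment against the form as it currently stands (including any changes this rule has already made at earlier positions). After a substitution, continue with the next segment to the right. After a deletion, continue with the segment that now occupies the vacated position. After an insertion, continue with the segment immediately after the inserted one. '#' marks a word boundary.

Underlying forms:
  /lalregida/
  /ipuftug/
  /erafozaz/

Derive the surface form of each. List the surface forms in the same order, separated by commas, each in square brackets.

/lalregida/:
  1 Geminate Reduction: no change — [lalregida]
  2 Word-Final Devoicing: no change — [lalregida]
  3 Glottal Epenthesis: no change — [lalregida]
  4 Intervocalic Voicing: no change — [lalregida]
  5 Final Vowel Raising: no change — [lalregida]
/ipuftug/:
  1 Geminate Reduction: no change — [ipuftug]
  2 Word-Final Devoicing: [ipuftug] → [ipuftuk]
  3 Glottal Epenthesis: [ipuftuk] → [hipuftuk]
  4 Intervocalic Voicing: [hipuftuk] → [hibuftuk]
  5 Final Vowel Raising: no change — [hibuftuk]
/erafozaz/:
  1 Geminate Reduction: no change — [erafozaz]
  2 Word-Final Devoicing: [erafozaz] → [erafozas]
  3 Glottal Epenthesis: [erafozas] → [herafozas]
  4 Intervocalic Voicing: [herafozas] → [heravozas]
  5 Final Vowel Raising: no change — [heravozas]

[lalregida], [hibuftuk], [heravozas]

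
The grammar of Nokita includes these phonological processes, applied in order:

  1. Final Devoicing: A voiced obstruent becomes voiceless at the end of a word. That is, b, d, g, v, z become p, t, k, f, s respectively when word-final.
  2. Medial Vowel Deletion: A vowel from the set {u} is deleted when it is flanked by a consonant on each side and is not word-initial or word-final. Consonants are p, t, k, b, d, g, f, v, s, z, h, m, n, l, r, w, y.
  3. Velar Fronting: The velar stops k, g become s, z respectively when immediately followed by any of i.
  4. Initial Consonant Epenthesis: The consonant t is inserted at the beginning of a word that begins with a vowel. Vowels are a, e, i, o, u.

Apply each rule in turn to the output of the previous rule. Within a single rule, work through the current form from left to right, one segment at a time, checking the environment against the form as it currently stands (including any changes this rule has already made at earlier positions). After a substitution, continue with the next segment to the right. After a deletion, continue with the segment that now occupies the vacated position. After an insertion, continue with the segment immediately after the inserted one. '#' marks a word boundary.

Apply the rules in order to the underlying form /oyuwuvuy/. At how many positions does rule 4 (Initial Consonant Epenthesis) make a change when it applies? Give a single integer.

1 Final Devoicing: no change — [oyuwuvuy]
2 Medial Vowel Deletion: [oyuwuvuy] → [oywvy]
3 Velar Fronting: no change — [oywvy]
4 Initial Consonant Epenthesis: [oywvy] → [toywvy]
Rule 4 changed 1 position(s).

1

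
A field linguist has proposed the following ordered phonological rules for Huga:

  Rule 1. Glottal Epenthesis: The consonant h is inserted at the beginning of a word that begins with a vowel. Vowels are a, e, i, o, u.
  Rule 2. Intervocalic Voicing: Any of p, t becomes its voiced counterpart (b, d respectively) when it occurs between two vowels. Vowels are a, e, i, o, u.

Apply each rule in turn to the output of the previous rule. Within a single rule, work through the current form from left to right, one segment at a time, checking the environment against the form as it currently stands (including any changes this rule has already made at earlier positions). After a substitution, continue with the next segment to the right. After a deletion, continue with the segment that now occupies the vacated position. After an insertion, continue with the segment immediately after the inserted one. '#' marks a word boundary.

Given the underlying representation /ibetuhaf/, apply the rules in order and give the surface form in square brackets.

[hibeduhaf]

Rule 1 Glottal Epenthesis: [ibetuhaf] → [hibetuhaf]
Rule 2 Intervocalic Voicing: [hibetuhaf] → [hibeduhaf]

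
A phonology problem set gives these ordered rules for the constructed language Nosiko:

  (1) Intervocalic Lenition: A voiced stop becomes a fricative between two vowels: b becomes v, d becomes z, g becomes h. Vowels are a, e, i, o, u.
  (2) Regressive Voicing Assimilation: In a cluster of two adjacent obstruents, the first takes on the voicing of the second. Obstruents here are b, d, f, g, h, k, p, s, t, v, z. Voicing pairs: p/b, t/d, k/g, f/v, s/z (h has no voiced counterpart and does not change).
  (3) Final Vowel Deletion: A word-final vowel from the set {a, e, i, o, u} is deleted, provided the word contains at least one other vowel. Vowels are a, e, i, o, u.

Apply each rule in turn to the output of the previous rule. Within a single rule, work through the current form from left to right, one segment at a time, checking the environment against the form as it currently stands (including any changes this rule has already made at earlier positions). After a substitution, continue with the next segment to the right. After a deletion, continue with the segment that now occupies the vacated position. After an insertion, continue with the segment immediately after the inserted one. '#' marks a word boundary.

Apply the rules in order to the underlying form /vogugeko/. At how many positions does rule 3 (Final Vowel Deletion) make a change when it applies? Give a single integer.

(1) Intervocalic Lenition: [vogugeko] → [vohuheko]
(2) Regressive Voicing Assimilation: no change — [vohuheko]
(3) Final Vowel Deletion: [vohuheko] → [vohuhek]
Rule 3 changed 1 position(s).

1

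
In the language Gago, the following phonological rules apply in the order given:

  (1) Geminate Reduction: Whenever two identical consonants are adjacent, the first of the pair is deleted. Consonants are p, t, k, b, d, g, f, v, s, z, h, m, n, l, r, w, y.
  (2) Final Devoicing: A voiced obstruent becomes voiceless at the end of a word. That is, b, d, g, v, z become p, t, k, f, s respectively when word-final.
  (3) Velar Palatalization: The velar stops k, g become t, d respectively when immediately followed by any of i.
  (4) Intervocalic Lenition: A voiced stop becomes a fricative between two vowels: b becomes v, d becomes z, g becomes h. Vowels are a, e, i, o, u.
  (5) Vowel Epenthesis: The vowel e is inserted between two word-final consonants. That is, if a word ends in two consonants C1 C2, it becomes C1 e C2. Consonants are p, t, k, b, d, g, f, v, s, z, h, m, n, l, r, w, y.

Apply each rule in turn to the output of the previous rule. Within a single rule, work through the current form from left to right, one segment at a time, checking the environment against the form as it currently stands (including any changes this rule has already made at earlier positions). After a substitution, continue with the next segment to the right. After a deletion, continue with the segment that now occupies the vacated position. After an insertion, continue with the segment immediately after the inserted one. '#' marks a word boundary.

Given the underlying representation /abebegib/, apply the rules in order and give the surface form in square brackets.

(1) Geminate Reduction: no change — [abebegib]
(2) Final Devoicing: [abebegib] → [abebegip]
(3) Velar Palatalization: [abebegip] → [abebedip]
(4) Intervocalic Lenition: [abebedip] → [avevezip]
(5) Vowel Epenthesis: no change — [avevezip]

[avevezip]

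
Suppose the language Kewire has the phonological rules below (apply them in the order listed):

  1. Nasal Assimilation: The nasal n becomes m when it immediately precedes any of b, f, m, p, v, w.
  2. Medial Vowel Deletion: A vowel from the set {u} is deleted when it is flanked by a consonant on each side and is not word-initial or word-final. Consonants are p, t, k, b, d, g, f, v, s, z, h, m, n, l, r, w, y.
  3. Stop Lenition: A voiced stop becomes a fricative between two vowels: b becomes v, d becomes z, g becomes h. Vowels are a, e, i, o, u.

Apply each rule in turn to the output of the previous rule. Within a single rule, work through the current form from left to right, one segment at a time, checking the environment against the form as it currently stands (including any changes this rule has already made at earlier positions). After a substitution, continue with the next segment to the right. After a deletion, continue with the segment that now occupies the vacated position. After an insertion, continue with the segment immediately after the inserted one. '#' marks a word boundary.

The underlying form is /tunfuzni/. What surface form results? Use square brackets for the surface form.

[tmfzni]

1 Nasal Assimilation: [tunfuzni] → [tumfuzni]
2 Medial Vowel Deletion: [tumfuzni] → [tmfzni]
3 Stop Lenition: no change — [tmfzni]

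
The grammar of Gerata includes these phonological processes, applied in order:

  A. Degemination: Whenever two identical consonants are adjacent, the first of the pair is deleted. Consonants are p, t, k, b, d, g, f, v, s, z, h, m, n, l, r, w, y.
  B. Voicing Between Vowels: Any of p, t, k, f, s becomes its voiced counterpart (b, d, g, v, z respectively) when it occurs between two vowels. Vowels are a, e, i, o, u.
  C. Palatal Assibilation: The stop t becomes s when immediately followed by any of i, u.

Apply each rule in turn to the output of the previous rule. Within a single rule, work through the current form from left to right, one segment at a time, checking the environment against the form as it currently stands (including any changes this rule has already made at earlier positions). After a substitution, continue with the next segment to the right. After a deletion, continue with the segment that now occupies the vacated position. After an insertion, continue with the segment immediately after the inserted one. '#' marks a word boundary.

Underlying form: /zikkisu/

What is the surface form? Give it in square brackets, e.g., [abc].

[zigizu]

A Degemination: [zikkisu] → [zikisu]
B Voicing Between Vowels: [zikisu] → [zigizu]
C Palatal Assibilation: no change — [zigizu]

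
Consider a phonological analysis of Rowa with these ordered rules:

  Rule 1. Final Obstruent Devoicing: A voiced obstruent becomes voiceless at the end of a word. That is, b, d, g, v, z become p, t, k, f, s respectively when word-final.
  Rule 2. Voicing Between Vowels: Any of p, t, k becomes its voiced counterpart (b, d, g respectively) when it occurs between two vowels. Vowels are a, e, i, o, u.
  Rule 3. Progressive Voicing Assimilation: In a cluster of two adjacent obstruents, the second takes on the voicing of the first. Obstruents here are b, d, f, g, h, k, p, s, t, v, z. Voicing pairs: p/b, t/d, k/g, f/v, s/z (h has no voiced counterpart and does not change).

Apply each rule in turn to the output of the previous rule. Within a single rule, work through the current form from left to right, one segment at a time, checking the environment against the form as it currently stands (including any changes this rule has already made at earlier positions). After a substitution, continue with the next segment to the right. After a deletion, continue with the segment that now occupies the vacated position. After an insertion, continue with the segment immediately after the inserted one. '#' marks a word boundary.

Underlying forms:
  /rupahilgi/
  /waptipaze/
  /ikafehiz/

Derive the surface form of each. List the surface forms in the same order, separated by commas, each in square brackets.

/rupahilgi/:
  Rule 1 Final Obstruent Devoicing: no change — [rupahilgi]
  Rule 2 Voicing Between Vowels: [rupahilgi] → [rubahilgi]
  Rule 3 Progressive Voicing Assimilation: no change — [rubahilgi]
/waptipaze/:
  Rule 1 Final Obstruent Devoicing: no change — [waptipaze]
  Rule 2 Voicing Between Vowels: [waptipaze] → [waptibaze]
  Rule 3 Progressive Voicing Assimilation: no change — [waptibaze]
/ikafehiz/:
  Rule 1 Final Obstruent Devoicing: [ikafehiz] → [ikafehis]
  Rule 2 Voicing Between Vowels: [ikafehis] → [igafehis]
  Rule 3 Progressive Voicing Assimilation: no change — [igafehis]

[rubahilgi], [waptibaze], [igafehis]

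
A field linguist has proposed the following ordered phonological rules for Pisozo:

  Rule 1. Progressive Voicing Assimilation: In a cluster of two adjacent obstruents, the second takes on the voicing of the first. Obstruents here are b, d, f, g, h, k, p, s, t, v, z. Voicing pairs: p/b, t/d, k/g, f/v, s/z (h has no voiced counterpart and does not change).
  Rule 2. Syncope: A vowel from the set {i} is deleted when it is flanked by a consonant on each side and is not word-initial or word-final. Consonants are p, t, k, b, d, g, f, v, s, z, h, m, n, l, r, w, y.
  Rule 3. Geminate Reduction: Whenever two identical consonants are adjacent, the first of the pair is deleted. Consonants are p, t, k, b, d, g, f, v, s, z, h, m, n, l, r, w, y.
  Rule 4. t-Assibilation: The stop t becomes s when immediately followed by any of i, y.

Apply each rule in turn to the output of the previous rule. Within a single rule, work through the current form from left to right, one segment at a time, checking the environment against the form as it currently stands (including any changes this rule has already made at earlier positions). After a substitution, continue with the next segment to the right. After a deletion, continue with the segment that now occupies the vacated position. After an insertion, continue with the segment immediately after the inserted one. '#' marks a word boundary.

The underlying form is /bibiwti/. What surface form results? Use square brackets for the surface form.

[bwsi]

Rule 1 Progressive Voicing Assimilation: no change — [bibiwti]
Rule 2 Syncope: [bibiwti] → [bbwti]
Rule 3 Geminate Reduction: [bbwti] → [bwti]
Rule 4 t-Assibilation: [bwti] → [bwsi]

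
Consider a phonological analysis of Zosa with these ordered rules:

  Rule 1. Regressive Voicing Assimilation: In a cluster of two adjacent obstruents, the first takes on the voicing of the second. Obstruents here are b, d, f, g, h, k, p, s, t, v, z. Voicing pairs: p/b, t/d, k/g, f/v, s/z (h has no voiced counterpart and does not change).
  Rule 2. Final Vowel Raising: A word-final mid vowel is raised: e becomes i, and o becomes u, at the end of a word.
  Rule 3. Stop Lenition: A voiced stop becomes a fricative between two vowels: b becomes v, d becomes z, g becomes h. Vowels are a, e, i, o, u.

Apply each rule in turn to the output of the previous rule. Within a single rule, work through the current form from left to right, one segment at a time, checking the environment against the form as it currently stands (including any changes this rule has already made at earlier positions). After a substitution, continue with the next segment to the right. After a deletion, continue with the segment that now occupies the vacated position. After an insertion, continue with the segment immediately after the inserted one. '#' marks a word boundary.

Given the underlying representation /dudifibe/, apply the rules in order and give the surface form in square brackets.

Rule 1 Regressive Voicing Assimilation: no change — [dudifibe]
Rule 2 Final Vowel Raising: [dudifibe] → [dudifibi]
Rule 3 Stop Lenition: [dudifibi] → [duzifivi]

[duzifivi]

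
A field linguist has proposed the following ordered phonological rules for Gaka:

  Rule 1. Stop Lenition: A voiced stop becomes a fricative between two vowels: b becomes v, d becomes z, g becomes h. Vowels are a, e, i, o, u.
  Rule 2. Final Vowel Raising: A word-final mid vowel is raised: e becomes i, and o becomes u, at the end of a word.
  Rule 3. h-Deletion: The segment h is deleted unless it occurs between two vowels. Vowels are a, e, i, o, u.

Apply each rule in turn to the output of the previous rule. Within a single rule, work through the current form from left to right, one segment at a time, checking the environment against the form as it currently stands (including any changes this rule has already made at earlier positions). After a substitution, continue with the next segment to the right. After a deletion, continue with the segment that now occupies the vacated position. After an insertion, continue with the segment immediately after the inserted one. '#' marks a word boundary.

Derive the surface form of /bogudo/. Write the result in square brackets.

[bohuzu]

Rule 1 Stop Lenition: [bogudo] → [bohuzo]
Rule 2 Final Vowel Raising: [bohuzo] → [bohuzu]
Rule 3 h-Deletion: no change — [bohuzu]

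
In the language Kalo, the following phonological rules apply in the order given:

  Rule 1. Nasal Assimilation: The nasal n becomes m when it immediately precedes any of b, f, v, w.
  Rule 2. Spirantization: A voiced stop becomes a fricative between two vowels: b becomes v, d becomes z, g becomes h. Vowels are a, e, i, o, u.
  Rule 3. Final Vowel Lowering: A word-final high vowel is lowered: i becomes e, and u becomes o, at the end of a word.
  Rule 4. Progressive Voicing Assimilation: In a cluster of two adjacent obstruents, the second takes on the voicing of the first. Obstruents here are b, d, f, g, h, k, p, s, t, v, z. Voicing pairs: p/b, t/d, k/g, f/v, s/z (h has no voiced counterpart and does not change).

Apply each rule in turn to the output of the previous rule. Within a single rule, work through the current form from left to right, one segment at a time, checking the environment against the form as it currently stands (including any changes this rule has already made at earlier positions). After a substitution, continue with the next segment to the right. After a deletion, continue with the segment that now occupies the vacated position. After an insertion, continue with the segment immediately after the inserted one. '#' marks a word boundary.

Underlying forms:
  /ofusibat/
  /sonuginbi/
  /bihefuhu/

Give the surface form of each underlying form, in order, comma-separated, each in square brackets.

[ofusivat], [sonuhimbe], [bihefuho]

/ofusibat/:
  Rule 1 Nasal Assimilation: no change — [ofusibat]
  Rule 2 Spirantization: [ofusibat] → [ofusivat]
  Rule 3 Final Vowel Lowering: no change — [ofusivat]
  Rule 4 Progressive Voicing Assimilation: no change — [ofusivat]
/sonuginbi/:
  Rule 1 Nasal Assimilation: [sonuginbi] → [sonugimbi]
  Rule 2 Spirantization: [sonugimbi] → [sonuhimbi]
  Rule 3 Final Vowel Lowering: [sonuhimbi] → [sonuhimbe]
  Rule 4 Progressive Voicing Assimilation: no change — [sonuhimbe]
/bihefuhu/:
  Rule 1 Nasal Assimilation: no change — [bihefuhu]
  Rule 2 Spirantization: no change — [bihefuhu]
  Rule 3 Final Vowel Lowering: [bihefuhu] → [bihefuho]
  Rule 4 Progressive Voicing Assimilation: no change — [bihefuho]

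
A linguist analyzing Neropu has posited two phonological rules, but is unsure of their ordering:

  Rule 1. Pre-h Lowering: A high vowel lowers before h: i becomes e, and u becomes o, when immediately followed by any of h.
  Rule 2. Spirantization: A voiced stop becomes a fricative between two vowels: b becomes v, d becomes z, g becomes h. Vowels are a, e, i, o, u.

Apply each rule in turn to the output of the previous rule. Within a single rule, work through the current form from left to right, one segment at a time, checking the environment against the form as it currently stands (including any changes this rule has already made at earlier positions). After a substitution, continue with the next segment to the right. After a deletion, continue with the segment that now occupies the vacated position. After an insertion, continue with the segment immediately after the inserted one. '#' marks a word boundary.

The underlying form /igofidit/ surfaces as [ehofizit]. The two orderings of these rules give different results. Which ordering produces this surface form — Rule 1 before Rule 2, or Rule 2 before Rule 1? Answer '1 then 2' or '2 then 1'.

2 then 1

Order 1 then 2:
  1 Pre-h Lowering: no change — [igofidit]
  2 Spirantization: [igofidit] → [ihofizit]
  result: [ihofizit]
Order 2 then 1:
  2 Spirantization: [igofidit] → [ihofizit]
  1 Pre-h Lowering: [ihofizit] → [ehofizit]
  result: [ehofizit]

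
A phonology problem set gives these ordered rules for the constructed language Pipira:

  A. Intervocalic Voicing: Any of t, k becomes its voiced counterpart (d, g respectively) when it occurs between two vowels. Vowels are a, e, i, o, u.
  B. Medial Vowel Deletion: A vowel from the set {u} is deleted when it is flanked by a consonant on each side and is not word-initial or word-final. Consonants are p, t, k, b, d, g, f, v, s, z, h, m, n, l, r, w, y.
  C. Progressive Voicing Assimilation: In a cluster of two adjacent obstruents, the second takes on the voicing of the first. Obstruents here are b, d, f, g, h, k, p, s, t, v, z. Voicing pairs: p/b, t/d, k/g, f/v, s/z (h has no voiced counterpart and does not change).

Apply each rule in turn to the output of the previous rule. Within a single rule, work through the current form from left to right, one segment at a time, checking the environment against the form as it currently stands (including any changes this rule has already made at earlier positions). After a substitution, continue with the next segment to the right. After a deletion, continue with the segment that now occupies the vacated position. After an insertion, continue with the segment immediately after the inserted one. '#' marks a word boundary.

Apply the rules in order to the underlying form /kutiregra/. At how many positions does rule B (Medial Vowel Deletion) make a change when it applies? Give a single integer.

A Intervocalic Voicing: [kutiregra] → [kudiregra]
B Medial Vowel Deletion: [kudiregra] → [kdiregra]
C Progressive Voicing Assimilation: [kdiregra] → [ktiregra]
Rule B changed 1 position(s).

1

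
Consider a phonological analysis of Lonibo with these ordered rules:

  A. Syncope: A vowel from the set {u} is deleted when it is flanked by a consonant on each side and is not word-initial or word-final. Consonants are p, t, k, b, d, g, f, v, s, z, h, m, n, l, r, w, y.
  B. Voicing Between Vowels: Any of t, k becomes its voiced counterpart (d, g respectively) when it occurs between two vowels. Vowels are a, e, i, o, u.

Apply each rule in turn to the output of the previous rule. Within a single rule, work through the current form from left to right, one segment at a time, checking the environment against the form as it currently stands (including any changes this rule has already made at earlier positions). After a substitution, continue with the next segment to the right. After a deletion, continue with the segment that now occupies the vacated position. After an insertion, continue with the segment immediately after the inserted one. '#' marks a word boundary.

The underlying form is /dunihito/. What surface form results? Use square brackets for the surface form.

[dnihido]

A Syncope: [dunihito] → [dnihito]
B Voicing Between Vowels: [dnihito] → [dnihido]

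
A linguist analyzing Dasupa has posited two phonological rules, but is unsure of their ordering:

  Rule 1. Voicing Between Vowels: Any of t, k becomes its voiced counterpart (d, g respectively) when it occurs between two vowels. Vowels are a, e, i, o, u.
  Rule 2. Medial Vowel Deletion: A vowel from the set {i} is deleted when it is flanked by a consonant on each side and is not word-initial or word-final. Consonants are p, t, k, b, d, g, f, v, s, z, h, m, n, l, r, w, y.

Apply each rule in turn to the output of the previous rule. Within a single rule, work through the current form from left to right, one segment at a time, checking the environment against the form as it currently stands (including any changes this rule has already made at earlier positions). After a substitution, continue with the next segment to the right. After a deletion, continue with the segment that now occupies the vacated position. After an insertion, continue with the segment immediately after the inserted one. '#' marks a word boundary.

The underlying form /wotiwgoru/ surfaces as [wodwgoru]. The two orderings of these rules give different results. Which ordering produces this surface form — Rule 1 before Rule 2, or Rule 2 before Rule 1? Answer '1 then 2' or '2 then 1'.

1 then 2

Order 1 then 2:
  1 Voicing Between Vowels: [wotiwgoru] → [wodiwgoru]
  2 Medial Vowel Deletion: [wodiwgoru] → [wodwgoru]
  result: [wodwgoru]
Order 2 then 1:
  2 Medial Vowel Deletion: [wotiwgoru] → [wotwgoru]
  1 Voicing Between Vowels: no change — [wotwgoru]
  result: [wotwgoru]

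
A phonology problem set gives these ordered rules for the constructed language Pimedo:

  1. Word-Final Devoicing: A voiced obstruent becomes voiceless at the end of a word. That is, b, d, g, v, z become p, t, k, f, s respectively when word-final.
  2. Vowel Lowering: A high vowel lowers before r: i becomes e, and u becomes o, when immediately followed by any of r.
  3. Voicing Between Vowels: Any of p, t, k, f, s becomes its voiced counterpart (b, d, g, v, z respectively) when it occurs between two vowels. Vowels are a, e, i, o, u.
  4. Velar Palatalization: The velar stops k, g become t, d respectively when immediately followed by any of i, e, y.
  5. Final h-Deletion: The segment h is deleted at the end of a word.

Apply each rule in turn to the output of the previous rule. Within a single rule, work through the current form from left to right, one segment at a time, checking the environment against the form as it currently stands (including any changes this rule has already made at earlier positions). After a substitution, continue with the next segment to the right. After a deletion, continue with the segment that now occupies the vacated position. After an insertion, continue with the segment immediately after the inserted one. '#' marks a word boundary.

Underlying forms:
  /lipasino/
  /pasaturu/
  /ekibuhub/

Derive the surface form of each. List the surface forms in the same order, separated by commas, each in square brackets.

[libazino], [pazadoru], [edibuhup]

/lipasino/:
  1 Word-Final Devoicing: no change — [lipasino]
  2 Vowel Lowering: no change — [lipasino]
  3 Voicing Between Vowels: [lipasino] → [libazino]
  4 Velar Palatalization: no change — [libazino]
  5 Final h-Deletion: no change — [libazino]
/pasaturu/:
  1 Word-Final Devoicing: no change — [pasaturu]
  2 Vowel Lowering: [pasaturu] → [pasatoru]
  3 Voicing Between Vowels: [pasatoru] → [pazadoru]
  4 Velar Palatalization: no change — [pazadoru]
  5 Final h-Deletion: no change — [pazadoru]
/ekibuhub/:
  1 Word-Final Devoicing: [ekibuhub] → [ekibuhup]
  2 Vowel Lowering: no change — [ekibuhup]
  3 Voicing Between Vowels: [ekibuhup] → [egibuhup]
  4 Velar Palatalization: [egibuhup] → [edibuhup]
  5 Final h-Deletion: no change — [edibuhup]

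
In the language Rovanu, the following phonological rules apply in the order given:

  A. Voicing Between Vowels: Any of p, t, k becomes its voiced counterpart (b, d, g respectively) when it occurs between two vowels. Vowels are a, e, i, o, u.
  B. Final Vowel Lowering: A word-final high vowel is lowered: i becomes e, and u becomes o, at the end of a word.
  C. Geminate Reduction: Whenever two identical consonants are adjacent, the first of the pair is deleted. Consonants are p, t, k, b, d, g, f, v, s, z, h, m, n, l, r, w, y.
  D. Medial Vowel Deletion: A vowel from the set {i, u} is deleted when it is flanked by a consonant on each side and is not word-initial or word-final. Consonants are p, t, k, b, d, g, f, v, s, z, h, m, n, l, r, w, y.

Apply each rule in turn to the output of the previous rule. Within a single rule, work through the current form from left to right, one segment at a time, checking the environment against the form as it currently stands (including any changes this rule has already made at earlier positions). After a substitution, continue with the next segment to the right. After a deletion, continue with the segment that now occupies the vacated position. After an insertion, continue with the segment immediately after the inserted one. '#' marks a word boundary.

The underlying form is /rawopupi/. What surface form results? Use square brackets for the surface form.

[rawobbe]

A Voicing Between Vowels: [rawopupi] → [rawobubi]
B Final Vowel Lowering: [rawobubi] → [rawobube]
C Geminate Reduction: no change — [rawobube]
D Medial Vowel Deletion: [rawobube] → [rawobbe]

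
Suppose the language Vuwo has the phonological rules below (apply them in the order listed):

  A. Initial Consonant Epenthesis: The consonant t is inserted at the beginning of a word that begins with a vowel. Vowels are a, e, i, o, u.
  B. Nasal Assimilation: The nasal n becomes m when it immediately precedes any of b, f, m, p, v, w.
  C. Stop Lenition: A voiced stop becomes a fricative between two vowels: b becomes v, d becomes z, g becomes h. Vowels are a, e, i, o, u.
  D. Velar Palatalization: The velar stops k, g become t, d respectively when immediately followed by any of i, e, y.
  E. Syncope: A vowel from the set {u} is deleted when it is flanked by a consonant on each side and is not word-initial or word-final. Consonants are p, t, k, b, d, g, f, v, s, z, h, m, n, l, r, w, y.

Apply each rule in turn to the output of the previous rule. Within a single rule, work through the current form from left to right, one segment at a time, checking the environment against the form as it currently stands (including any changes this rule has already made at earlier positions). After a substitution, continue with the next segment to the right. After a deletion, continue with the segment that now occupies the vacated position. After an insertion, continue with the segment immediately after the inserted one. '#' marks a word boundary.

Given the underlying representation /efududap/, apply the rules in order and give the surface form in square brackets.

[tefzzap]

A Initial Consonant Epenthesis: [efududap] → [tefududap]
B Nasal Assimilation: no change — [tefududap]
C Stop Lenition: [tefududap] → [tefuzuzap]
D Velar Palatalization: no change — [tefuzuzap]
E Syncope: [tefuzuzap] → [tefzzap]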